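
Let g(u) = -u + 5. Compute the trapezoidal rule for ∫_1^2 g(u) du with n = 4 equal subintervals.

Δu = (2 − 1)/4 = 0.25.
g(1) = 4, g(1.25) = 3.75, g(1.5) = 3.5, g(1.75) = 3.25, g(2) = 3.
T_4 = (Δu/2)·[g(u_0) + 2g(u_1) + 2g(u_2) + 2g(u_3) + g(u_4)].
Sum = 3.5.

3.5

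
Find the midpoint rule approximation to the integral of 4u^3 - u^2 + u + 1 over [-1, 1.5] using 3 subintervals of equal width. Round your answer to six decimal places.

Δu = (1.5 − (-1))/3 = 5/6.
Midpoints: -7/12, 0.25, 13/12.
f(-7/12) = -155/216, f(0.25) = 1.25, f(13/12) = 1295/216.
Sum = Δu · [f(-7/12) + f(0.25) + f(13/12)].
Sum ≈ 5.439815.

5.439815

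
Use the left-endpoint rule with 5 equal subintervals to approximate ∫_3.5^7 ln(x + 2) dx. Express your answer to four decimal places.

Δx = (7 − 3.5)/5 = 0.7.
Left endpoints: 3.5, 4.2, 4.9, 5.6, 6.3.
f(3.5) ≈ 1.7047, f(4.2) ≈ 1.8245, f(4.9) ≈ 1.9315, f(5.6) ≈ 2.0281, f(6.3) ≈ 2.1163.
Sum = Δx · [f(3.5) + f(4.2) + f(4.9) + f(5.6) + f(6.3)].
Sum ≈ 6.7237.

6.7237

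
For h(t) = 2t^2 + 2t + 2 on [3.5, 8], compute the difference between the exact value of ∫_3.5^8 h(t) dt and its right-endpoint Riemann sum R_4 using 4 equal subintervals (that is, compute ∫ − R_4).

Exact integral: ∫_3.5^8 h(t) dt = 373.5.
R_4 = 438.6796875.
Error = 373.5 − 438.6796875 = -65.1796875.

-65.1796875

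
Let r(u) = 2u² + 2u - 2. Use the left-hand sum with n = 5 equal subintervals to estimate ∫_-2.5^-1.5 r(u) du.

2.78

Δu = (-1.5 − (-2.5))/5 = 0.2.
Left endpoints: -2.5, -2.3, -2.1, -1.9, -1.7.
r(-2.5) = 5.5, r(-2.3) = 3.98, r(-2.1) = 2.62, r(-1.9) = 1.42, r(-1.7) = 0.38.
Sum = Δu · [r(-2.5) + r(-2.3) + r(-2.1) + r(-1.9) + r(-1.7)].
Sum = 2.78.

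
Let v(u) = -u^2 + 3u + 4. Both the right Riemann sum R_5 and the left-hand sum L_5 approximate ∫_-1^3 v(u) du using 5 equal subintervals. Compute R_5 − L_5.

R_5 = 19.84.
L_5 = 16.64.
R_5 − L_5 = 3.2.

3.2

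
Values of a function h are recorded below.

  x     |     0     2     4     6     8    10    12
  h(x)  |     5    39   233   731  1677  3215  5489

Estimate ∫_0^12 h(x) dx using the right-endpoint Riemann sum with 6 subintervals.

22768

Δx = 2.
Sum = 2·[39 + 233 + 731 + 1677 + 3215 + 5489] = 22768.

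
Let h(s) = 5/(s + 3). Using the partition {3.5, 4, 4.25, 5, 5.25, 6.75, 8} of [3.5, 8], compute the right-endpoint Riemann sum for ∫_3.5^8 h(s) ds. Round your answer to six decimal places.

2.487234

Subinterval widths: 0.5, 0.25, 0.75, 0.25, 1.5, 1.25.
Right endpoints: 4, 4.25, 5, 5.25, 6.75, 8.
h(4) = 5/7, h(4.25) = 20/29, h(5) = 0.625, h(5.25) = 20/33, h(6.75) = 20/39, h(8) = 5/11.
Sum = Σ Δs_i · h(s_i).
Sum ≈ 2.487234.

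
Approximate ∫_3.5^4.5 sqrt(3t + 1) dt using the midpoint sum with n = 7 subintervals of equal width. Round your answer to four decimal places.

3.6036

Δt = (4.5 − 3.5)/7 = 1/7.
Midpoints: 25/7, 26/7, 27/7, 4, 29/7, 30/7, 31/7.
f(25/7) ≈ 3.4226, f(26/7) ≈ 3.4847, f(27/7) ≈ 3.5456, f(4) ≈ 3.6056, f(29/7) ≈ 3.6645, f(30/7) ≈ 3.7225, f(31/7) ≈ 3.7796.
Sum = Δt · [f(25/7) + f(26/7) + f(27/7) + ...].
Sum ≈ 3.6036.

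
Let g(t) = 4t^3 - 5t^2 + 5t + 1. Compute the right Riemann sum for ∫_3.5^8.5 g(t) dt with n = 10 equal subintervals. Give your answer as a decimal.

4789.375

Δt = (8.5 − 3.5)/10 = 0.5.
Right endpoints: 4, 4.5, 5, 5.5, 6, 6.5, 7, 7.5, 8, 8.5.
g(4) = 197, g(4.5) = 286.75, g(5) = 401, g(5.5) = 542.75, g(6) = 715, g(6.5) = 920.75, g(7) = 1163, g(7.5) = 1444.75, g(8) = 1769, g(8.5) = 2138.75.
Sum = Δt · [g(4) + g(4.5) + g(5) + ...].
Sum = 4789.375.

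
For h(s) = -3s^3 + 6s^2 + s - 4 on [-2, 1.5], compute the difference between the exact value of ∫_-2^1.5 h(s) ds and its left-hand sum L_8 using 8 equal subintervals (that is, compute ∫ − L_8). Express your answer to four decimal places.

Exact integral: ∫_-2^1.5 h(s) ds = 16.078125.
L_8 ≈ 25.995361.
Error ≈ 16.078125 − 25.995361 ≈ -9.9172.

-9.9172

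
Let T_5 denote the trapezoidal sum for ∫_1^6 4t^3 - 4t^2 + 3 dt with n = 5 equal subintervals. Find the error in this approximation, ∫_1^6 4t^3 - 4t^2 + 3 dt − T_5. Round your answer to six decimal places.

Exact integral: ∫_1^6 f(t) dt ≈ 1023.33333333.
T_5 = 1055.
Error ≈ 1023.33333333 − 1055 ≈ -31.666667.

-31.666667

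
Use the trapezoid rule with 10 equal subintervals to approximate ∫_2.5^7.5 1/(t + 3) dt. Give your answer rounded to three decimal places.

Δt = (7.5 − 2.5)/10 = 0.5.
f(2.5) = 2/11, f(3) = 1/6, f(3.5) = 2/13, f(4) = 1/7, f(4.5) = 2/15, f(5) = 0.125, f(5.5) = 2/17, f(6) = 1/9, f(6.5) = 2/19, f(7) = 0.1, f(7.5) = 2/21.
T_10 = (Δt/2)·[f(t_0) + 2f(t_1) + ... + 2f(t_{9}) + f(t_10)].
Sum ≈ 0.647.

0.647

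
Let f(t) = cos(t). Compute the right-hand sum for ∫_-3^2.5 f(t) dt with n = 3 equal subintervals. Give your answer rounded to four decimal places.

Δt = (2.5 − (-3))/3 = 11/6.
Right endpoints: -7/6, 2/3, 2.5.
f(-7/6) ≈ 0.3932, f(2/3) ≈ 0.7859, f(2.5) ≈ -0.8011.
Sum = Δt · [f(-7/6) + f(2/3) + f(2.5)].
Sum ≈ 0.6929.

0.6929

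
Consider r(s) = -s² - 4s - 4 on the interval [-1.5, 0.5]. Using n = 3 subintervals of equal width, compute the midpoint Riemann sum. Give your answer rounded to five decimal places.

-5.09259

Δs = (0.5 − (-1.5))/3 = 2/3.
Midpoints: -7/6, -0.5, 1/6.
r(-7/6) = -25/36, r(-0.5) = -2.25, r(1/6) = -169/36.
Sum = Δs · [r(-7/6) + r(-0.5) + r(1/6)].
Sum ≈ -5.09259.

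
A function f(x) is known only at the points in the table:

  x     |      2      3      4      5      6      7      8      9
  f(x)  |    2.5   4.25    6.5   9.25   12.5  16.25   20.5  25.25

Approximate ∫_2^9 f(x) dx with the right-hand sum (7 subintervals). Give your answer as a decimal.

Δx = 1.
Sum = 1·[4.25 + 6.5 + 9.25 + 12.5 + 16.25 + 20.5 + 25.25] = 94.5.

94.5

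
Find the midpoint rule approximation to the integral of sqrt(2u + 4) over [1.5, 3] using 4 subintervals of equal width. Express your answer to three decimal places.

Δu = (3 − 1.5)/4 = 0.375.
Midpoints: 1.6875, 2.0625, 2.4375, 2.8125.
f(1.6875) ≈ 2.716, f(2.0625) ≈ 2.850, f(2.4375) ≈ 2.979, f(2.8125) ≈ 3.102.
Sum = Δu · [f(1.6875) + f(2.0625) + f(2.4375) + f(2.8125)].
Sum ≈ 4.368.

4.368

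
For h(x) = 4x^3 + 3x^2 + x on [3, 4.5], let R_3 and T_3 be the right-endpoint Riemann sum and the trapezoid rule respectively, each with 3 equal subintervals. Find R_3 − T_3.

72.9375

R_3 = 474.75.
T_3 = 401.8125.
R_3 − T_3 = 72.9375.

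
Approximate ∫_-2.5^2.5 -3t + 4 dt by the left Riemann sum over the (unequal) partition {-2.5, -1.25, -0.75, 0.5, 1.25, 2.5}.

28.25

Subinterval widths: 1.25, 0.5, 1.25, 0.75, 1.25.
Left endpoints: -2.5, -1.25, -0.75, 0.5, 1.25.
f(-2.5) = 11.5, f(-1.25) = 7.75, f(-0.75) = 6.25, f(0.5) = 2.5, f(1.25) = 0.25.
Sum = Σ Δt_i · f(t_i).
Sum = 28.25.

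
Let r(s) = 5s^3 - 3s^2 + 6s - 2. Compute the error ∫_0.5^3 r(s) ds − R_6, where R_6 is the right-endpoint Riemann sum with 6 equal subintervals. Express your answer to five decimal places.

Exact integral: ∫_0.5^3 r(s) ds = 95.546875.
R_6 ≈ 122.8797743.
Error ≈ 95.546875 − 122.8797743 ≈ -27.33290.

-27.33290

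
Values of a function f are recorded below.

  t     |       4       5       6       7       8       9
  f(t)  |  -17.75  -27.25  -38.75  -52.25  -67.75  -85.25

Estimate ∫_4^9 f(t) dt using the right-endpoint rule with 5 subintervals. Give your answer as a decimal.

Δt = 1.
Sum = 1·[(-27.25) + (-38.75) + (-52.25) + (-67.75) + (-85.25)] = -271.25.

-271.25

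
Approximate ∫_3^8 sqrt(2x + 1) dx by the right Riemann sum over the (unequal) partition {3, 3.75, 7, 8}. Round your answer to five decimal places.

18.89691

Subinterval widths: 0.75, 3.25, 1.
Right endpoints: 3.75, 7, 8.
f(3.75) ≈ 2.91548, f(7) ≈ 3.87298, f(8) ≈ 4.12311.
Sum = Σ Δx_i · f(x_i).
Sum ≈ 18.89691.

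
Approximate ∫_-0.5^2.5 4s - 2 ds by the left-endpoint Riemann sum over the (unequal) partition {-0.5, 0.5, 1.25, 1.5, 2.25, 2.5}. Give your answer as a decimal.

Subinterval widths: 1, 0.75, 0.25, 0.75, 0.25.
Left endpoints: -0.5, 0.5, 1.25, 1.5, 2.25.
f(-0.5) = -4, f(0.5) = 0, f(1.25) = 3, f(1.5) = 4, f(2.25) = 7.
Sum = Σ Δs_i · f(s_i).
Sum = 1.5.

1.5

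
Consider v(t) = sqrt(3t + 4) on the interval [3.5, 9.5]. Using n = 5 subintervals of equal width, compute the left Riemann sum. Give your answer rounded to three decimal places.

Δt = (9.5 − 3.5)/5 = 1.2.
Left endpoints: 3.5, 4.7, 5.9, 7.1, 8.3.
v(3.5) ≈ 3.808, v(4.7) ≈ 4.254, v(5.9) ≈ 4.658, v(7.1) ≈ 5.030, v(8.3) ≈ 5.376.
Sum = Δt · [v(3.5) + v(4.7) + v(5.9) + v(7.1) + v(8.3)].
Sum ≈ 27.752.

27.752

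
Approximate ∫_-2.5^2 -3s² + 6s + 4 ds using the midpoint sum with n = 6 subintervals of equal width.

-11.7421875

Δs = (2 − (-2.5))/6 = 0.75.
Midpoints: -2.125, -1.375, -0.625, 0.125, 0.875, 1.625.
f(-2.125) = -22.296875, f(-1.375) = -9.921875, f(-0.625) = -0.921875, f(0.125) = 4.703125, f(0.875) = 6.953125, f(1.625) = 5.828125.
Sum = Δs · [f(-2.125) + f(-1.375) + f(-0.625) + ...].
Sum = -11.7421875.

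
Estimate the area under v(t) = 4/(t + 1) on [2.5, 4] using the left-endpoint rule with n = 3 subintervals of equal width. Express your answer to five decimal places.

Δt = (4 − 2.5)/3 = 0.5.
Left endpoints: 2.5, 3, 3.5.
v(2.5) = 8/7, v(3) = 1, v(3.5) = 8/9.
Sum = Δt · [v(2.5) + v(3) + v(3.5)].
Sum ≈ 1.51587.

1.51587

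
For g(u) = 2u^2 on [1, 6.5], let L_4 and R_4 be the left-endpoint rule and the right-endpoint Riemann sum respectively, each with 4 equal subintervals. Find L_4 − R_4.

-113.4375

L_4 = 129.1640625.
R_4 = 242.6015625.
L_4 − R_4 = -113.4375.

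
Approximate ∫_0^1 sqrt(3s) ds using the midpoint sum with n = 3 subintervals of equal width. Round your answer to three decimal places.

Δs = (1 − 0)/3 = 1/3.
Midpoints: 1/6, 0.5, 5/6.
f(1/6) ≈ 0.707, f(0.5) ≈ 1.225, f(5/6) ≈ 1.581.
Sum = Δs · [f(1/6) + f(0.5) + f(5/6)].
Sum ≈ 1.171.

1.171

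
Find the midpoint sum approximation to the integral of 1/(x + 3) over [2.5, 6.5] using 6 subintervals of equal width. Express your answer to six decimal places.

Δx = (6.5 − 2.5)/6 = 2/3.
Midpoints: 17/6, 3.5, 25/6, 29/6, 5.5, 37/6.
f(17/6) = 6/35, f(3.5) = 2/13, f(25/6) = 6/43, f(29/6) = 6/47, f(5.5) = 2/17, f(37/6) = 6/55.
Sum = Δx · [f(17/6) + f(3.5) + f(25/6) + ...].
Sum ≈ 0.546138.

0.546138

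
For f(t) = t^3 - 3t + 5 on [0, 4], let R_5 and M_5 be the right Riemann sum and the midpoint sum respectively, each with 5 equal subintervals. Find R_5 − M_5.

24.64

R_5 = 83.36.
M_5 = 58.72.
R_5 − M_5 = 24.64.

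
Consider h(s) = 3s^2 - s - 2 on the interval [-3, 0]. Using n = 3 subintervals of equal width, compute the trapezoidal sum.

27

Δs = (0 − (-3))/3 = 1.
h(-3) = 28, h(-2) = 12, h(-1) = 2, h(0) = -2.
T_3 = (Δs/2)·[h(s_0) + 2h(s_1) + 2h(s_2) + h(s_3)].
Sum = 27.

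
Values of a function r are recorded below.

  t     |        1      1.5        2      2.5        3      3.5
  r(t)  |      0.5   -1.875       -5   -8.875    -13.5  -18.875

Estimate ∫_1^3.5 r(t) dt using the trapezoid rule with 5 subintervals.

-19.21875

Δt = 0.5.
T_5 = (0.5/2)·[0.5 + 2·(-1.875) + 2·(-5) + 2·(-8.875) + 2·(-13.5) + (-18.875)] = -19.21875.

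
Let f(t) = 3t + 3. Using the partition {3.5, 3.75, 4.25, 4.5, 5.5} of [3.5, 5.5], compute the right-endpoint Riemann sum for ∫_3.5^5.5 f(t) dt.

35.0625

Subinterval widths: 0.25, 0.5, 0.25, 1.
Right endpoints: 3.75, 4.25, 4.5, 5.5.
f(3.75) = 14.25, f(4.25) = 15.75, f(4.5) = 16.5, f(5.5) = 19.5.
Sum = Σ Δt_i · f(t_i).
Sum = 35.0625.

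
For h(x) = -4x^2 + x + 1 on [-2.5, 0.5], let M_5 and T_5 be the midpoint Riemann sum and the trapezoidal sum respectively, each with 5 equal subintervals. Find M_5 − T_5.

1.08

M_5 = -20.64.
T_5 = -21.72.
M_5 − T_5 = 1.08.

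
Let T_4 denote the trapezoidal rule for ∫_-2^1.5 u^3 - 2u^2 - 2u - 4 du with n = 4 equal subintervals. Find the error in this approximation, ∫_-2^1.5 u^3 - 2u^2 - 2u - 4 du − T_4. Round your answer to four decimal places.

Exact integral: ∫_-2^1.5 f(u) du ≈ -22.567708.
T_4 ≈ -23.795898.
Error ≈ -22.567708 − (-23.795898) ≈ 1.2282.

1.2282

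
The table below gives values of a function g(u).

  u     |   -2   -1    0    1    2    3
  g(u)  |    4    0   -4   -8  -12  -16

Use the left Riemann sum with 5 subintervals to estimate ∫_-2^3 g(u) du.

Δu = 1.
Sum = 1·[4 + 0 + (-4) + (-8) + (-12)] = -20.

-20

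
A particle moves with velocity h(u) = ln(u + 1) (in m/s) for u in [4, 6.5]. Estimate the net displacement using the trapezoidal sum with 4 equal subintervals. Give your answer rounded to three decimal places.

Δu = (6.5 − 4)/4 = 0.625.
h(4) ≈ 1.609, h(4.625) ≈ 1.727, h(5.25) ≈ 1.833, h(5.875) ≈ 1.928, h(6.5) ≈ 2.015.
T_4 = (Δu/2)·[h(u_0) + 2h(u_1) + 2h(u_2) + 2h(u_3) + h(u_4)].
Sum ≈ 4.562.

4.562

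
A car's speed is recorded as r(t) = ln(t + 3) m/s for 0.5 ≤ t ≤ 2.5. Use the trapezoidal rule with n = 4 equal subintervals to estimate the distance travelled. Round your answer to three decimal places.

Δt = (2.5 − 0.5)/4 = 0.5.
r(0.5) ≈ 1.253, r(1) ≈ 1.386, r(1.5) ≈ 1.504, r(2) ≈ 1.609, r(2.5) ≈ 1.705.
T_4 = (Δt/2)·[r(t_0) + 2r(t_1) + 2r(t_2) + 2r(t_3) + r(t_4)].
Sum ≈ 2.989.

2.989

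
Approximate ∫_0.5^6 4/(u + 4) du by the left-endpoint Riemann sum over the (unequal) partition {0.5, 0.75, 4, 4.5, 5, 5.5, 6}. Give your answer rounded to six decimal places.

Subinterval widths: 0.25, 3.25, 0.5, 0.5, 0.5, 0.5.
Left endpoints: 0.5, 0.75, 4, 4.5, 5, 5.5.
f(0.5) = 8/9, f(0.75) = 16/19, f(4) = 0.5, f(4.5) = 8/17, f(5) = 4/9, f(5.5) = 8/19.
Sum = Σ Δu_i · f(u_i).
Sum ≈ 3.877107.

3.877107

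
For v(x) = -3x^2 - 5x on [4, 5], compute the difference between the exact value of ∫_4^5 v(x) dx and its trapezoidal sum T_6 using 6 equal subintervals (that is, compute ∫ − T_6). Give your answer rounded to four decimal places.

0.0139

Exact integral: ∫_4^5 v(x) dx = -83.5.
T_6 ≈ -83.513889.
Error ≈ -83.5 − (-83.513889) ≈ 0.0139.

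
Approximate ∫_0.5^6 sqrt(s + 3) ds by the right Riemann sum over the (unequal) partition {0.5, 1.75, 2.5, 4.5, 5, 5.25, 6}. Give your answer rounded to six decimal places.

Subinterval widths: 1.25, 0.75, 2, 0.5, 0.25, 0.75.
Right endpoints: 1.75, 2.5, 4.5, 5, 5.25, 6.
f(1.75) ≈ 2.179449, f(2.5) ≈ 2.345208, f(4.5) ≈ 2.738613, f(5) ≈ 2.828427, f(5.25) ≈ 2.872281, f(6) ≈ 3.000000.
Sum = Σ Δs_i · f(s_i).
Sum ≈ 14.342727.

14.342727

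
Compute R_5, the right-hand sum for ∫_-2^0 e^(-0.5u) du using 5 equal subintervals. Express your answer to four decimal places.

3.1044

Δu = (0 − (-2))/5 = 0.4.
Right endpoints: -1.6, -1.2, -0.8, -0.4, 0.
f(-1.6) ≈ 2.2255, f(-1.2) ≈ 1.8221, f(-0.8) ≈ 1.4918, f(-0.4) ≈ 1.2214, f(0) ≈ 1.0000.
Sum = Δu · [f(-1.6) + f(-1.2) + f(-0.8) + f(-0.4) + f(0)].
Sum ≈ 3.1044.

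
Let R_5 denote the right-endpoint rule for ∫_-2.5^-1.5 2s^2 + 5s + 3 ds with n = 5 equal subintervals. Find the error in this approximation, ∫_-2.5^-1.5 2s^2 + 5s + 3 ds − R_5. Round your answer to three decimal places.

Exact integral: ∫_-2.5^-1.5 f(s) ds ≈ 1.16667.
R_5 = 0.88.
Error ≈ 1.16667 − 0.88 ≈ 0.287.

0.287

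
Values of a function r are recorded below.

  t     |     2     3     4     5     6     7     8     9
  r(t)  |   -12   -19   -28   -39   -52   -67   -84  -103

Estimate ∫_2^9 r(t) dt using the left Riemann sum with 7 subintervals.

-301

Δt = 1.
Sum = 1·[(-12) + (-19) + (-28) + (-39) + (-52) + (-67) + (-84)] = -301.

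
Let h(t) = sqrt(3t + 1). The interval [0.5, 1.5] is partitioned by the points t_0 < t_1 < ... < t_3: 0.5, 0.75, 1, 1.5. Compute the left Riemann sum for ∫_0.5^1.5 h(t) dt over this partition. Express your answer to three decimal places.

1.846

Subinterval widths: 0.25, 0.25, 0.5.
Left endpoints: 0.5, 0.75, 1.
h(0.5) ≈ 1.581, h(0.75) ≈ 1.803, h(1) ≈ 2.000.
Sum = Σ Δt_i · h(t_i).
Sum ≈ 1.846.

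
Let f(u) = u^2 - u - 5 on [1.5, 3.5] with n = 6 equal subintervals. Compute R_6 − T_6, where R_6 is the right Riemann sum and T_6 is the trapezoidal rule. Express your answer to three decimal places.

1.333

R_6 ≈ -0.46296.
T_6 ≈ -1.79630.
R_6 − T_6 ≈ 1.333.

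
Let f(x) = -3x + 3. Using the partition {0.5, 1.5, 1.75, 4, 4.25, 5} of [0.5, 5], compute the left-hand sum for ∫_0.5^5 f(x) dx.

-13.5

Subinterval widths: 1, 0.25, 2.25, 0.25, 0.75.
Left endpoints: 0.5, 1.5, 1.75, 4, 4.25.
f(0.5) = 1.5, f(1.5) = -1.5, f(1.75) = -2.25, f(4) = -9, f(4.25) = -9.75.
Sum = Σ Δx_i · f(x_i).
Sum = -13.5.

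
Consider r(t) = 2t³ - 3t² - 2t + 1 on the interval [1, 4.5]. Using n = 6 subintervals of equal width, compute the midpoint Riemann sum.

Δt = (4.5 − 1)/6 = 7/12.
Midpoints: 31/24, 1.875, 59/24, 73/24, 3.625, 101/24.
r(31/24) = -15749/6912, r(1.875) = -0.11328125, r(59/24) = 52991/6912, r(73/24) = 162037/6912, r(3.625) = 49.59765625, r(101/24) = 611801/6912.
Sum = Δt · [r(31/24) + r(1.875) + r(59/24) + ...].
Sum = 97.31640625.

97.31640625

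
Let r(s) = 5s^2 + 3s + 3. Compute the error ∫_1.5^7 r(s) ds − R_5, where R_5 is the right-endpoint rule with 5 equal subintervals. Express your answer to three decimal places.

-143.183

Exact integral: ∫_1.5^7 r(s) ds ≈ 652.66667.
R_5 = 795.85.
Error ≈ 652.66667 − 795.85 ≈ -143.183.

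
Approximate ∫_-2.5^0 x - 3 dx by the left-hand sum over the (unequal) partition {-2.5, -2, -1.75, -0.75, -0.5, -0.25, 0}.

Subinterval widths: 0.5, 0.25, 1, 0.25, 0.25, 0.25.
Left endpoints: -2.5, -2, -1.75, -0.75, -0.5, -0.25.
f(-2.5) = -5.5, f(-2) = -5, f(-1.75) = -4.75, f(-0.75) = -3.75, f(-0.5) = -3.5, f(-0.25) = -3.25.
Sum = Σ Δx_i · f(x_i).
Sum = -11.375.

-11.375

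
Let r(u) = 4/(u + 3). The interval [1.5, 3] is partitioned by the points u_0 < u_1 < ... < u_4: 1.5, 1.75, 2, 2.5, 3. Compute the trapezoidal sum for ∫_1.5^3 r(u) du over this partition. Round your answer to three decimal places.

1.152

Subinterval widths: 0.25, 0.25, 0.5, 0.5.
r(1.5) = 8/9, r(1.75) = 16/19, r(2) = 0.8, r(2.5) = 8/11, r(3) = 2/3.
On each subinterval the trapezoid contributes (Δu_i/2)·[r(u_{i-1}) + r(u_i)].
Sum ≈ 1.152.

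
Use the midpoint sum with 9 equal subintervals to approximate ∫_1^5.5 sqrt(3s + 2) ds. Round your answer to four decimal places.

Δs = (5.5 − 1)/9 = 0.5.
Midpoints: 1.25, 1.75, 2.25, 2.75, 3.25, 3.75, 4.25, 4.75, 5.25.
f(1.25) ≈ 2.3979, f(1.75) ≈ 2.6926, f(2.25) ≈ 2.9580, f(2.75) ≈ 3.2016, f(3.25) ≈ 3.4278, f(3.75) ≈ 3.6401, f(4.25) ≈ 3.8406, f(4.75) ≈ 4.0311, f(5.25) ≈ 4.2131.
Sum = Δs · [f(1.25) + f(1.75) + f(2.25) + ...].
Sum ≈ 15.2014.

15.2014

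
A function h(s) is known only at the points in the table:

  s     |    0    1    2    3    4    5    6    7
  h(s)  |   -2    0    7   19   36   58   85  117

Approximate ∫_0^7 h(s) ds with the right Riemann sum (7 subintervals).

Δs = 1.
Sum = 1·[0 + 7 + 19 + 36 + 58 + 85 + 117] = 322.

322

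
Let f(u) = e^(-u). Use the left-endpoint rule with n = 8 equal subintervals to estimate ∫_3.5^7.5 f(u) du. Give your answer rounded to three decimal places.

Δu = (7.5 − 3.5)/8 = 0.5.
Left endpoints: 3.5, 4, 4.5, 5, 5.5, 6, 6.5, 7.
f(3.5) ≈ 0.030, f(4) ≈ 0.018, f(4.5) ≈ 0.011, f(5) ≈ 0.007, f(5.5) ≈ 0.004, f(6) ≈ 0.002, f(6.5) ≈ 0.002, f(7) ≈ 0.001.
Sum = Δu · [f(3.5) + f(4) + f(4.5) + ...].
Sum ≈ 0.038.

0.038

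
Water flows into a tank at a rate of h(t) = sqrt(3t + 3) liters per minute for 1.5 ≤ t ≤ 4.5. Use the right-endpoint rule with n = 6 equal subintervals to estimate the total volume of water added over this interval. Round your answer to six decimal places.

10.656855

Δt = (4.5 − 1.5)/6 = 0.5.
Right endpoints: 2, 2.5, 3, 3.5, 4, 4.5.
h(2) ≈ 3.000000, h(2.5) ≈ 3.240370, h(3) ≈ 3.464102, h(3.5) ≈ 3.674235, h(4) ≈ 3.872983, h(4.5) ≈ 4.062019.
Sum = Δt · [h(2) + h(2.5) + h(3) + ...].
Sum ≈ 10.656855.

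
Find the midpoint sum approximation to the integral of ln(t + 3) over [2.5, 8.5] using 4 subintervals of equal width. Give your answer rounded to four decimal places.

Δt = (8.5 − 2.5)/4 = 1.5.
Midpoints: 3.25, 4.75, 6.25, 7.75.
f(3.25) ≈ 1.8326, f(4.75) ≈ 2.0477, f(6.25) ≈ 2.2246, f(7.75) ≈ 2.3749.
Sum = Δt · [f(3.25) + f(4.75) + f(6.25) + f(7.75)].
Sum ≈ 12.7197.

12.7197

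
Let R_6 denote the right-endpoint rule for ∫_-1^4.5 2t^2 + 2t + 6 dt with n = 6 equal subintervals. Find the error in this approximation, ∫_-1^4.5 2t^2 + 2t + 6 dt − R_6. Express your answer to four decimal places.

-24.2280

Exact integral: ∫_-1^4.5 f(t) dt ≈ 113.666667.
R_6 ≈ 137.894676.
Error ≈ 113.666667 − 137.894676 ≈ -24.2280.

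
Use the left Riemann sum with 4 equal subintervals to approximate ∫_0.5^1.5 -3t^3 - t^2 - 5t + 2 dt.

-5.84375

Δt = (1.5 − 0.5)/4 = 0.25.
Left endpoints: 0.5, 0.75, 1, 1.25.
f(0.5) = -1.125, f(0.75) = -3.578125, f(1) = -7, f(1.25) = -11.671875.
Sum = Δt · [f(0.5) + f(0.75) + f(1) + f(1.25)].
Sum = -5.84375.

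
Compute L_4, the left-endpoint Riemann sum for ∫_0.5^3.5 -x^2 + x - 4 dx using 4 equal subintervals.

Δx = (3.5 − 0.5)/4 = 0.75.
Left endpoints: 0.5, 1.25, 2, 2.75.
f(0.5) = -3.75, f(1.25) = -4.3125, f(2) = -6, f(2.75) = -8.8125.
Sum = Δx · [f(0.5) + f(1.25) + f(2) + f(2.75)].
Sum = -17.15625.

-17.15625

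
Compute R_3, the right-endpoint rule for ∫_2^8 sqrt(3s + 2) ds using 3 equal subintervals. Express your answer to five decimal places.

Δs = (8 − 2)/3 = 2.
Right endpoints: 4, 6, 8.
f(4) ≈ 3.74166, f(6) ≈ 4.47214, f(8) ≈ 5.09902.
Sum = Δs · [f(4) + f(6) + f(8)].
Sum ≈ 26.62563.

26.62563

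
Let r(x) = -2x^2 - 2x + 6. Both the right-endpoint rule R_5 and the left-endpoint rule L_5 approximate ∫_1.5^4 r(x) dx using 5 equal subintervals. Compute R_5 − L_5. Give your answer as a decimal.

-16.25

R_5 = -47.5.
L_5 = -31.25.
R_5 − L_5 = -16.25.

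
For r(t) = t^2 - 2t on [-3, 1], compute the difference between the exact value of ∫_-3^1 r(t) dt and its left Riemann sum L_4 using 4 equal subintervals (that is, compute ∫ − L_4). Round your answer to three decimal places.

Exact integral: ∫_-3^1 r(t) dt ≈ 17.33333.
L_4 = 26.
Error ≈ 17.33333 − 26 ≈ -8.667.

-8.667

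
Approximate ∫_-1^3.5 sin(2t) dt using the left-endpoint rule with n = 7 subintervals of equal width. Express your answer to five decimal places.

-1.00557

Δt = (3.5 − (-1))/7 = 9/14.
Left endpoints: -1, -5/14, 2/7, 13/14, 11/7, 31/14, 20/7.
f(-1) ≈ -0.90930, f(-5/14) ≈ -0.65508, f(2/7) ≈ 0.54083, f(13/14) ≈ 0.95928, f(11/7) ≈ -0.00126, f(31/14) ≈ -0.95999, f(20/7) ≈ -0.53871.
Sum = Δt · [f(-1) + f(-5/14) + f(2/7) + ...].
Sum ≈ -1.00557.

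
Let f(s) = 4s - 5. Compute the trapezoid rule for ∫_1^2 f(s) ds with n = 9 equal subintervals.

Δs = (2 − 1)/9 = 1/9.
f(1) = -1, f(10/9) = -5/9, f(11/9) = -1/9, f(4/3) = 1/3, f(13/9) = 7/9, f(14/9) = 11/9, f(5/3) = 5/3, f(16/9) = 19/9, f(17/9) = 23/9, f(2) = 3.
T_9 = (Δs/2)·[f(s_0) + 2f(s_1) + ... + 2f(s_{8}) + f(s_9)].
Sum = 1.

1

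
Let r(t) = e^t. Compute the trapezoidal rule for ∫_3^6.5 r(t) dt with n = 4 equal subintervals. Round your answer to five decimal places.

685.69625

Δt = (6.5 − 3)/4 = 0.875.
r(3) ≈ 20.08554, r(3.875) ≈ 48.18270, r(4.75) ≈ 115.58428, r(5.625) ≈ 277.27228, r(6.5) ≈ 665.14163.
T_4 = (Δt/2)·[r(t_0) + 2r(t_1) + 2r(t_2) + 2r(t_3) + r(t_4)].
Sum ≈ 685.69625.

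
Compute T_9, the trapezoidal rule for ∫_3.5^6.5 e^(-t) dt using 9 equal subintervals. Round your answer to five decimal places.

0.02896

Δt = (6.5 − 3.5)/9 = 1/3.
f(3.5) ≈ 0.03020, f(23/6) ≈ 0.02164, f(25/6) ≈ 0.01550, f(4.5) ≈ 0.01111, f(29/6) ≈ 0.00796, f(31/6) ≈ 0.00570, f(5.5) ≈ 0.00409, f(35/6) ≈ 0.00293, f(37/6) ≈ 0.00210, f(6.5) ≈ 0.00150.
T_9 = (Δt/2)·[f(t_0) + 2f(t_1) + ... + 2f(t_{8}) + f(t_9)].
Sum ≈ 0.02896.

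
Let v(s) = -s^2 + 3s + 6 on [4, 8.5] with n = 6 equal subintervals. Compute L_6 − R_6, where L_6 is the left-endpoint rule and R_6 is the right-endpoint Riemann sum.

L_6 = -56.390625.
R_6 = -88.453125.
L_6 − R_6 = 32.0625.

32.0625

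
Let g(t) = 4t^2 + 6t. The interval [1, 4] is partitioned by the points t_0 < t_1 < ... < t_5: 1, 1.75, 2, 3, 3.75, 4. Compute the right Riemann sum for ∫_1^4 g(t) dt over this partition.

159.125

Subinterval widths: 0.75, 0.25, 1, 0.75, 0.25.
Right endpoints: 1.75, 2, 3, 3.75, 4.
g(1.75) = 22.75, g(2) = 28, g(3) = 54, g(3.75) = 78.75, g(4) = 88.
Sum = Σ Δt_i · g(t_i).
Sum = 159.125.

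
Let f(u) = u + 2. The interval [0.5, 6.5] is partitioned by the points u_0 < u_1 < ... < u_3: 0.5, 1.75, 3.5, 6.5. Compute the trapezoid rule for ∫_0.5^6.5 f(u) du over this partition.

Subinterval widths: 1.25, 1.75, 3.
f(0.5) = 2.5, f(1.75) = 3.75, f(3.5) = 5.5, f(6.5) = 8.5.
On each subinterval the trapezoid contributes (Δu_i/2)·[f(u_{i-1}) + f(u_i)].
Sum = 33.

33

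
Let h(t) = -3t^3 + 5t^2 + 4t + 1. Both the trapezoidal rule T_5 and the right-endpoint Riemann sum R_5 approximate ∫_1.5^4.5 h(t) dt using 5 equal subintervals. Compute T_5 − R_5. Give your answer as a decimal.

T_5 = -122.46.
R_5 = -170.835.
T_5 − R_5 = 48.375.

48.375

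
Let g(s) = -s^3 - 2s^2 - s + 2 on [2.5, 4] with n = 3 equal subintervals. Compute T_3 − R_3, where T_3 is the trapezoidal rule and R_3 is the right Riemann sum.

T_3 = -89.09375.
R_3 = -106.4375.
T_3 − R_3 = 17.34375.

17.34375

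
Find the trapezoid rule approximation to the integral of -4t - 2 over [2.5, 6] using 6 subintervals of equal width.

Δt = (6 − 2.5)/6 = 7/12.
f(2.5) = -12, f(37/12) = -43/3, f(11/3) = -50/3, f(4.25) = -19, f(29/6) = -64/3, f(65/12) = -71/3, f(6) = -26.
T_6 = (Δt/2)·[f(t_0) + 2f(t_1) + ... + 2f(t_{5}) + f(t_6)].
Sum = -66.5.

-66.5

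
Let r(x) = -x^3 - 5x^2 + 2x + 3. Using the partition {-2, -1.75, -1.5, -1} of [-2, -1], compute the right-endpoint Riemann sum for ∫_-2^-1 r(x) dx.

-6.08203125

Subinterval widths: 0.25, 0.25, 0.5.
Right endpoints: -1.75, -1.5, -1.
r(-1.75) = -10.453125, r(-1.5) = -7.875, r(-1) = -3.
Sum = Σ Δx_i · r(x_i).
Sum = -6.08203125.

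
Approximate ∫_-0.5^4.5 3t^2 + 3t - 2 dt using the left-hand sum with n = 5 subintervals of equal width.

Δt = (4.5 − (-0.5))/5 = 1.
Left endpoints: -0.5, 0.5, 1.5, 2.5, 3.5.
f(-0.5) = -2.75, f(0.5) = 0.25, f(1.5) = 9.25, f(2.5) = 24.25, f(3.5) = 45.25.
Sum = Δt · [f(-0.5) + f(0.5) + f(1.5) + f(2.5) + f(3.5)].
Sum = 76.25.

76.25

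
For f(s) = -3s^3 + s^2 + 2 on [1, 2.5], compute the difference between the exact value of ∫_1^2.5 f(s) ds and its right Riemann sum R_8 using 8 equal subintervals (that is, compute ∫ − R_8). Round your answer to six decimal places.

3.750732

Exact integral: ∫_1^2.5 f(s) ds = -20.671875.
R_8 ≈ -24.42260742.
Error ≈ -20.671875 − (-24.42260742) ≈ 3.750732.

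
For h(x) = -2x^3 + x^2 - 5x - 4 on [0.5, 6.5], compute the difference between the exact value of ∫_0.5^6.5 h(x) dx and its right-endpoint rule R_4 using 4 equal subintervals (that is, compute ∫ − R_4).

Exact integral: ∫_0.5^6.5 h(x) dx = -930.
R_4 = -1377.75.
Error = -930 − (-1377.75) = 447.75.

447.75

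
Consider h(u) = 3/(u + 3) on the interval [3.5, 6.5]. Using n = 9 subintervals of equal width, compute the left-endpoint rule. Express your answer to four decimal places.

Δu = (6.5 − 3.5)/9 = 1/3.
Left endpoints: 3.5, 23/6, 25/6, 4.5, 29/6, 31/6, 5.5, 35/6, 37/6.
h(3.5) = 6/13, h(23/6) = 18/41, h(25/6) = 18/43, h(4.5) = 0.4, h(29/6) = 18/47, h(31/6) = 18/49, h(5.5) = 6/17, h(35/6) = 18/53, h(37/6) = 18/55.
Sum = Δu · [h(3.5) + h(23/6) + h(25/6) + ...].
Sum ≈ 1.1631.

1.1631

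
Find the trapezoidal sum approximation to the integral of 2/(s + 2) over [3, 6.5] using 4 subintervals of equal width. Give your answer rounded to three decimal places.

Δs = (6.5 − 3)/4 = 0.875.
f(3) = 0.4, f(3.875) = 16/47, f(4.75) = 8/27, f(5.625) = 16/61, f(6.5) = 4/17.
T_4 = (Δs/2)·[f(s_0) + 2f(s_1) + 2f(s_2) + 2f(s_3) + f(s_4)].
Sum ≈ 1.065.

1.065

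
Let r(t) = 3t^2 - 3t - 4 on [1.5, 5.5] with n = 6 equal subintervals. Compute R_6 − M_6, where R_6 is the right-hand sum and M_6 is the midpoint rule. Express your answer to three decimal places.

25.333

R_6 ≈ 129.88889.
M_6 ≈ 104.55556.
R_6 − M_6 ≈ 25.333.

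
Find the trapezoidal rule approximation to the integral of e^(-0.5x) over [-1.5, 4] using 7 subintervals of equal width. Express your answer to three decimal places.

4.014

Δx = (4 − (-1.5))/7 = 11/14.
f(-1.5) ≈ 2.117, f(-5/7) ≈ 1.429, f(1/14) ≈ 0.965, f(6/7) ≈ 0.651, f(23/14) ≈ 0.440, f(17/7) ≈ 0.297, f(45/14) ≈ 0.200, f(4) ≈ 0.135.
T_7 = (Δx/2)·[f(x_0) + 2f(x_1) + ... + 2f(x_{6}) + f(x_7)].
Sum ≈ 4.014.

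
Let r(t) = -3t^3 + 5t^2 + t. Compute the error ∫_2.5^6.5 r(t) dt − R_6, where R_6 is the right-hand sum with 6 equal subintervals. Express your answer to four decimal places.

208.1852

Exact integral: ∫_2.5^6.5 r(t) dt ≈ -859.833333.
R_6 ≈ -1068.018519.
Error ≈ -859.833333 − (-1068.018519) ≈ 208.1852.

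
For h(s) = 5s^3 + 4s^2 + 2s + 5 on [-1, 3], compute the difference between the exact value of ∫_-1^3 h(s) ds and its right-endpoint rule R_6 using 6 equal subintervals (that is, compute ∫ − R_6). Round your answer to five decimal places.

Exact integral: ∫_-1^3 h(s) ds ≈ 165.3333333.
R_6 ≈ 230.9629630.
Error ≈ 165.3333333 − 230.9629630 ≈ -65.62963.

-65.62963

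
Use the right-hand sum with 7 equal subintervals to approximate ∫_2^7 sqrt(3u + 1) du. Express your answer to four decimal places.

19.5351

Δu = (7 − 2)/7 = 5/7.
Right endpoints: 19/7, 24/7, 29/7, 34/7, 39/7, 44/7, 7.
f(19/7) ≈ 3.0237, f(24/7) ≈ 3.3594, f(29/7) ≈ 3.6645, f(34/7) ≈ 3.9461, f(39/7) ≈ 4.2088, f(44/7) ≈ 4.4561, f(7) ≈ 4.6904.
Sum = Δu · [f(19/7) + f(24/7) + f(29/7) + ...].
Sum ≈ 19.5351.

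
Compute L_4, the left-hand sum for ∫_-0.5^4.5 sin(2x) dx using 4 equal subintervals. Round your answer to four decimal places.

Δx = (4.5 − (-0.5))/4 = 1.25.
Left endpoints: -0.5, 0.75, 2, 3.25.
f(-0.5) ≈ -0.8415, f(0.75) ≈ 0.9975, f(2) ≈ -0.7568, f(3.25) ≈ 0.2151.
Sum = Δx · [f(-0.5) + f(0.75) + f(2) + f(3.25)].
Sum ≈ -0.4821.

-0.4821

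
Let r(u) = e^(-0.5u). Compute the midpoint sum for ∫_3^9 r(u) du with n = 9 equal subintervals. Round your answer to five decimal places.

Δu = (9 − 3)/9 = 2/3.
Midpoints: 10/3, 4, 14/3, 16/3, 6, 20/3, 22/3, 8, 26/3.
r(10/3) ≈ 0.18888, r(4) ≈ 0.13534, r(14/3) ≈ 0.09697, r(16/3) ≈ 0.06948, r(6) ≈ 0.04979, r(20/3) ≈ 0.03567, r(22/3) ≈ 0.02556, r(8) ≈ 0.01832, r(26/3) ≈ 0.01312.
Sum = Δu · [r(10/3) + r(4) + r(14/3) + ...].
Sum ≈ 0.42209.

0.42209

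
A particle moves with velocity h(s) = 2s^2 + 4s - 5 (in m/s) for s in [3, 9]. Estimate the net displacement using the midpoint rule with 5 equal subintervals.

Δs = (9 − 3)/5 = 1.2.
Midpoints: 3.6, 4.8, 6, 7.2, 8.4.
h(3.6) = 35.32, h(4.8) = 60.28, h(6) = 91, h(7.2) = 127.48, h(8.4) = 169.72.
Sum = Δs · [h(3.6) + h(4.8) + h(6) + h(7.2) + h(8.4)].
Sum = 580.56.

580.56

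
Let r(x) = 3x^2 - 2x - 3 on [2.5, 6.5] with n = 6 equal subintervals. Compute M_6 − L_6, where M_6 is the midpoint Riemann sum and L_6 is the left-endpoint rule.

32

M_6 ≈ 210.555556.
L_6 ≈ 178.555556.
M_6 − L_6 = 32.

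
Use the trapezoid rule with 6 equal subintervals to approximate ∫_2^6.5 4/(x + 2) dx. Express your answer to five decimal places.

3.02417

Δx = (6.5 − 2)/6 = 0.75.
f(2) = 1, f(2.75) = 16/19, f(3.5) = 8/11, f(4.25) = 0.64, f(5) = 4/7, f(5.75) = 16/31, f(6.5) = 8/17.
T_6 = (Δx/2)·[f(x_0) + 2f(x_1) + ... + 2f(x_{5}) + f(x_6)].
Sum ≈ 3.02417.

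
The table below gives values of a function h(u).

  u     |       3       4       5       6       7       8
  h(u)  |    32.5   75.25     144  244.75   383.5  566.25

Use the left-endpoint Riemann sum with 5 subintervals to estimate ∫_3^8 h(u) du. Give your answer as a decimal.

Δu = 1.
Sum = 1·[32.5 + 75.25 + 144 + 244.75 + 383.5] = 880.

880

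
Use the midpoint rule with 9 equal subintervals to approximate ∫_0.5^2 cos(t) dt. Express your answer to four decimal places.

0.4304

Δt = (2 − 0.5)/9 = 1/6.
Midpoints: 7/12, 0.75, 11/12, 13/12, 1.25, 17/12, 19/12, 1.75, 23/12.
f(7/12) ≈ 0.8346, f(0.75) ≈ 0.7317, f(11/12) ≈ 0.6085, f(13/12) ≈ 0.4684, f(1.25) ≈ 0.3153, f(17/12) ≈ 0.1535, f(19/12) ≈ -0.0125, f(1.75) ≈ -0.1782, f(23/12) ≈ -0.3390.
Sum = Δt · [f(7/12) + f(0.75) + f(11/12) + ...].
Sum ≈ 0.4304.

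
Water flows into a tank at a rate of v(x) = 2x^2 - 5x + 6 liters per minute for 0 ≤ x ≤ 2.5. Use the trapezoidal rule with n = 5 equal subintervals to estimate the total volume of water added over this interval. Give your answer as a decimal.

10

Δx = (2.5 − 0)/5 = 0.5.
v(0) = 6, v(0.5) = 4, v(1) = 3, v(1.5) = 3, v(2) = 4, v(2.5) = 6.
T_5 = (Δx/2)·[v(x_0) + 2v(x_1) + ... + 2v(x_{4}) + v(x_5)].
Sum = 10.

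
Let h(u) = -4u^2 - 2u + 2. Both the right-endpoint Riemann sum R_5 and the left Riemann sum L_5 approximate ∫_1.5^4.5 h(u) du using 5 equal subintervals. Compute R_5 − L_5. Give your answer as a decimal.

-46.8

R_5 = -153.12.
L_5 = -106.32.
R_5 − L_5 = -46.8.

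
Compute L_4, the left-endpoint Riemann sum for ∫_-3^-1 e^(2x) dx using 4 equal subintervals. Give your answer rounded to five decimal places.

0.03866

Δx = (-1 − (-3))/4 = 0.5.
Left endpoints: -3, -2.5, -2, -1.5.
f(-3) ≈ 0.00248, f(-2.5) ≈ 0.00674, f(-2) ≈ 0.01832, f(-1.5) ≈ 0.04979.
Sum = Δx · [f(-3) + f(-2.5) + f(-2) + f(-1.5)].
Sum ≈ 0.03866.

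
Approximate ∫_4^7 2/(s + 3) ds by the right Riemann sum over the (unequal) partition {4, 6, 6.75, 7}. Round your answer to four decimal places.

0.6483

Subinterval widths: 2, 0.75, 0.25.
Right endpoints: 6, 6.75, 7.
f(6) = 2/9, f(6.75) = 8/39, f(7) = 0.2.
Sum = Σ Δs_i · f(s_i).
Sum ≈ 0.6483.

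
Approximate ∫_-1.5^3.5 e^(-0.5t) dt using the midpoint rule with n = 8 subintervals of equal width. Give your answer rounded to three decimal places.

Δt = (3.5 − (-1.5))/8 = 0.625.
Midpoints: -1.1875, -0.5625, 0.0625, 0.6875, 1.3125, 1.9375, 2.5625, 3.1875.
f(-1.1875) ≈ 1.811, f(-0.5625) ≈ 1.325, f(0.0625) ≈ 0.969, f(0.6875) ≈ 0.709, f(1.3125) ≈ 0.519, f(1.9375) ≈ 0.380, f(2.5625) ≈ 0.278, f(3.1875) ≈ 0.203.
Sum = Δt · [f(-1.1875) + f(-0.5625) + f(0.0625) + ...].
Sum ≈ 3.871.

3.871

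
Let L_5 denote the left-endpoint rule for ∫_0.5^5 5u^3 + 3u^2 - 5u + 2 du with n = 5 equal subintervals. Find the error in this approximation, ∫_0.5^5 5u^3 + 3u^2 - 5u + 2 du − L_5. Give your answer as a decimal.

277.374375

Exact integral: ∫_0.5^5 f(u) du = 853.171875.
L_5 = 575.7975.
Error = 853.171875 − 575.7975 = 277.374375.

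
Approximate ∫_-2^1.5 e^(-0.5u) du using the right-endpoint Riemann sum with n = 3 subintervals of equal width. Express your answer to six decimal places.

3.308369

Δu = (1.5 − (-2))/3 = 7/6.
Right endpoints: -5/6, 1/3, 1.5.
f(-5/6) ≈ 1.516897, f(1/3) ≈ 0.846482, f(1.5) ≈ 0.472367.
Sum = Δu · [f(-5/6) + f(1/3) + f(1.5)].
Sum ≈ 3.308369.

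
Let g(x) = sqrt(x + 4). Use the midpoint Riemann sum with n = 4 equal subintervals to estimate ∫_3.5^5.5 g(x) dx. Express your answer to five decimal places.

Δx = (5.5 − 3.5)/4 = 0.5.
Midpoints: 3.75, 4.25, 4.75, 5.25.
g(3.75) ≈ 2.78388, g(4.25) ≈ 2.87228, g(4.75) ≈ 2.95804, g(5.25) ≈ 3.04138.
Sum = Δx · [g(3.75) + g(4.25) + g(4.75) + g(5.25)].
Sum ≈ 5.82779.

5.82779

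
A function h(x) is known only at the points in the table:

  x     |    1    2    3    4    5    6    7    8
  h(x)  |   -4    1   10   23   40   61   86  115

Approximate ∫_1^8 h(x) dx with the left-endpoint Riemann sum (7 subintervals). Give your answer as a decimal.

217

Δx = 1.
Sum = 1·[(-4) + 1 + 10 + 23 + 40 + 61 + 86] = 217.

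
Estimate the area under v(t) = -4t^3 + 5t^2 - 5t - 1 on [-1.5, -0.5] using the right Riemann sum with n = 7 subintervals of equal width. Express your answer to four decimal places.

12.4745

Δt = (-0.5 − (-1.5))/7 = 1/7.
Right endpoints: -19/14, -17/14, -15/14, -13/14, -11/14, -9/14, -0.5.
v(-19/14) = 34291/1372, v(-17/14) = 26899/1372, v(-15/14) = 20603/1372, v(-13/14) = 15307/1372, v(-11/14) = 10915/1372, v(-9/14) = 7331/1372, v(-0.5) = 3.25.
Sum = Δt · [v(-19/14) + v(-17/14) + v(-15/14) + ...].
Sum ≈ 12.4745.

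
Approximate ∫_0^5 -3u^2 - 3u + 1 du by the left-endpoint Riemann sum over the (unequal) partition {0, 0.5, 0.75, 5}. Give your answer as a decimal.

Subinterval widths: 0.5, 0.25, 4.25.
Left endpoints: 0, 0.5, 0.75.
f(0) = 1, f(0.5) = -1.25, f(0.75) = -2.9375.
Sum = Σ Δu_i · f(u_i).
Sum = -12.296875.

-12.296875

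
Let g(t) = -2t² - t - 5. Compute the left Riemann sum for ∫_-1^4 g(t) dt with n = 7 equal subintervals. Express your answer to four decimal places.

-64.1837

Δt = (4 − (-1))/7 = 5/7.
Left endpoints: -1, -2/7, 3/7, 8/7, 13/7, 18/7, 23/7.
g(-1) = -6, g(-2/7) = -239/49, g(3/7) = -284/49, g(8/7) = -429/49, g(13/7) = -674/49, g(18/7) = -1019/49, g(23/7) = -1464/49.
Sum = Δt · [g(-1) + g(-2/7) + g(3/7) + ...].
Sum ≈ -64.1837.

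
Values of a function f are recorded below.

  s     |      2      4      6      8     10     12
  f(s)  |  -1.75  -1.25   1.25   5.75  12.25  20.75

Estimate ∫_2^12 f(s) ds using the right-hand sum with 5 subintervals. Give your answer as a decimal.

Δs = 2.
Sum = 2·[(-1.25) + 1.25 + 5.75 + 12.25 + 20.75] = 77.5.

77.5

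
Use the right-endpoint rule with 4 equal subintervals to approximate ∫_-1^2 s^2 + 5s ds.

Δs = (2 − (-1))/4 = 0.75.
Right endpoints: -0.25, 0.5, 1.25, 2.
f(-0.25) = -1.1875, f(0.5) = 2.75, f(1.25) = 7.8125, f(2) = 14.
Sum = Δs · [f(-0.25) + f(0.5) + f(1.25) + f(2)].
Sum = 17.53125.

17.53125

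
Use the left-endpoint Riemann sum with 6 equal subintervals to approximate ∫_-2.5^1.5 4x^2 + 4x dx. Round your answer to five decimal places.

Δx = (1.5 − (-2.5))/6 = 2/3.
Left endpoints: -2.5, -11/6, -7/6, -0.5, 1/6, 5/6.
f(-2.5) = 15, f(-11/6) = 55/9, f(-7/6) = 7/9, f(-0.5) = -1, f(1/6) = 7/9, f(5/6) = 55/9.
Sum = Δx · [f(-2.5) + f(-11/6) + f(-7/6) + ...].
Sum ≈ 18.51852.

18.51852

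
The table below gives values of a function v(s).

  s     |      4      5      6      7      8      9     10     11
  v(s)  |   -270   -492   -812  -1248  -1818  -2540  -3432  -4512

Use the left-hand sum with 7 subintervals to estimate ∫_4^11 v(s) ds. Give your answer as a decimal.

Δs = 1.
Sum = 1·[(-270) + (-492) + (-812) + (-1248) + (-1818) + (-2540) + (-3432)] = -10612.

-10612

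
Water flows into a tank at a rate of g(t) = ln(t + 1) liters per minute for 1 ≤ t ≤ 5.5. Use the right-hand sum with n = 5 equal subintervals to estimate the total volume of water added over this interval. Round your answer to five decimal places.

Δt = (5.5 − 1)/5 = 0.9.
Right endpoints: 1.9, 2.8, 3.7, 4.6, 5.5.
g(1.9) ≈ 1.06471, g(2.8) ≈ 1.33500, g(3.7) ≈ 1.54756, g(4.6) ≈ 1.72277, g(5.5) ≈ 1.87180.
Sum = Δt · [g(1.9) + g(2.8) + g(3.7) + g(4.6) + g(5.5)].
Sum ≈ 6.78766.

6.78766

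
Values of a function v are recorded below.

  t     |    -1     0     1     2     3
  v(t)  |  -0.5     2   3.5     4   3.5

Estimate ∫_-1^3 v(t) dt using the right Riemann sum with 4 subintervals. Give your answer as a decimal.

Δt = 1.
Sum = 1·[2 + 3.5 + 4 + 3.5] = 13.

13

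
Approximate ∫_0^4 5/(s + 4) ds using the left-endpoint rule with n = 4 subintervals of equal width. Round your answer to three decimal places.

3.798

Δs = (4 − 0)/4 = 1.
Left endpoints: 0, 1, 2, 3.
f(0) = 1.25, f(1) = 1, f(2) = 5/6, f(3) = 5/7.
Sum = Δs · [f(0) + f(1) + f(2) + f(3)].
Sum ≈ 3.798.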